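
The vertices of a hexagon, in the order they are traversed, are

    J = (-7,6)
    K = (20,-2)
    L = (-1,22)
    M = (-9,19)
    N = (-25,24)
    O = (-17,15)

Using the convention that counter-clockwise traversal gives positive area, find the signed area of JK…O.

Apply the shoelace formula: 2A = Σ (x_i·y_{i+1} − x_{i+1}·y_i), indices taken mod 6.
J→K: (-7)(-2) − (20)(6) = -106
K→L: (20)(22) − (-1)(-2) = 438
L→M: (-1)(19) − (-9)(22) = 179
M→N: (-9)(24) − (-25)(19) = 259
N→O: (-25)(15) − (-17)(24) = 33
O→J: (-17)(6) − (-7)(15) = 3
Σ = 806
Signed area = Σ/2 = 403 (positive ⇒ counter-clockwise traversal).

403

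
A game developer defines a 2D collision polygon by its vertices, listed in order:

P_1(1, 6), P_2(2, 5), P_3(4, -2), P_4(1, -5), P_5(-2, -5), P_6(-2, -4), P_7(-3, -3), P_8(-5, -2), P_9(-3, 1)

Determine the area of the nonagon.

55.5

P_1→P_2: (1)(5) − (2)(6) = -7
P_2→P_3: (2)(-2) − (4)(5) = -24
P_3→P_4: (4)(-5) − (1)(-2) = -18
P_4→P_5: (1)(-5) − (-2)(-5) = -15
P_5→P_6: (-2)(-4) − (-2)(-5) = -2
P_6→P_7: (-2)(-3) − (-3)(-4) = -6
P_7→P_8: (-3)(-2) − (-5)(-3) = -9
P_8→P_9: (-5)(1) − (-3)(-2) = -11
P_9→P_1: (-3)(6) − (1)(1) = -19
Σ = -111
Area = |Σ|/2 = 55.5.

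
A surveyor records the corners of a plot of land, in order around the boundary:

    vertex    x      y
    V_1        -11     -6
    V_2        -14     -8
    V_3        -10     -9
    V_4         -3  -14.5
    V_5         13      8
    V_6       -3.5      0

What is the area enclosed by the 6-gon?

190.75

Apply the surveyor's formula: 2A = Σ (x_i·y_{i+1} − x_{i+1}·y_i), indices taken mod 6.
V_1→V_2: (-11)(-8) − (-14)(-6) = 4
V_2→V_3: (-14)(-9) − (-10)(-8) = 46
V_3→V_4: (-10)(-14.5) − (-3)(-9) = 118
V_4→V_5: (-3)(8) − (13)(-14.5) = 164.5
V_5→V_6: (13)(0) − (-3.5)(8) = 28
V_6→V_1: (-3.5)(-6) − (-11)(0) = 21
Σ = 381.5
Area = |Σ|/2 = 190.75.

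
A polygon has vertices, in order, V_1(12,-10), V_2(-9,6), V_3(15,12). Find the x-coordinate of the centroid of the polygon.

Apply the shoelace formula. First the cross-terms c_i = x_i·y_{i+1} − x_{i+1}·y_i:
  -18, -198, -294  ⇒  2A = -510, A = -255.
Then Σ (x_i + x_{i+1})·c_i = -9180, so x̄ = -9180 / (6·(-255)) = 6.

6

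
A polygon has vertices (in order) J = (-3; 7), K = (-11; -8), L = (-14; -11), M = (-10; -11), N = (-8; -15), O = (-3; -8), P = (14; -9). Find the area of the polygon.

Cross-terms: 101, 9, 44, 62, 19, 139, 71  ⇒  Σ = 445
Area = |Σ|/2 = 222.5.

222.5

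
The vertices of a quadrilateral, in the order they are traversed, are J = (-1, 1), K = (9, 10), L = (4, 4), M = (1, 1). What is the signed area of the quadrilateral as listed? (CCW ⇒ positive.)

Apply Gauss's area formula: 2A = Σ (x_i·y_{i+1} − x_{i+1}·y_i), indices taken mod 4.
J→K: (-1)(10) − (9)(1) = -19
K→L: (9)(4) − (4)(10) = -4
L→M: (4)(1) − (1)(4) = 0
M→J: (1)(1) − (-1)(1) = 2
Σ = -21
Signed area = Σ/2 = -10.5 (negative ⇒ clockwise traversal).

-10.5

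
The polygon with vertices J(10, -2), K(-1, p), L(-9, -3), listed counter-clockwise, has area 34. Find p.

Write out the shoelace sum; only the two edges meeting at K involve p:
2·Area = [(10·p − (-1)·(-2)) + ((-1)·(-3) − (-9)·p)] + 48
       = 19·p + 49 = 68
⇒ p = 1.

1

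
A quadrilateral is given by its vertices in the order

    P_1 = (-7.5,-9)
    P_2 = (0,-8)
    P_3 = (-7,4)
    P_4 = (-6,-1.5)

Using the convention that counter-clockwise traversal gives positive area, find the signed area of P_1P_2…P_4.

Apply Gauss's area formula: 2A = Σ (x_i·y_{i+1} − x_{i+1}·y_i), indices taken mod 4.
Σ = (60) + (-56) + (34.5) + (42.75) = 81.25
Signed area = Σ/2 = 40.625 (positive ⇒ counter-clockwise traversal).

40.625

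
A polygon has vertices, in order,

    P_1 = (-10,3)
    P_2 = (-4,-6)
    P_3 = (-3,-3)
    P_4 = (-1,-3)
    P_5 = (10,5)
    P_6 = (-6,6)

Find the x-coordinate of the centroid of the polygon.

Apply the shoelace formula. First the cross-terms c_i = x_i·y_{i+1} − x_{i+1}·y_i:
  72, -6, 6, 25, 90, 42  ⇒  2A = 229, A = 114.5.
Then Σ (x_i + x_{i+1})·c_i = -1077, so x̄ = -1077 / (6·114.5) = -359/229.

-359/229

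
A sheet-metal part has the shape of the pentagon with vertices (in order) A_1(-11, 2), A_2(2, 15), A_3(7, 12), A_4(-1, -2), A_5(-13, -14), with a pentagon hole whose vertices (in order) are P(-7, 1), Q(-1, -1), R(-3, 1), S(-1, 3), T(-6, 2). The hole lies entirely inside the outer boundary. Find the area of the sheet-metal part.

Outer boundary:
Apply Gauss's area formula: 2A = Σ (x_i·y_{i+1} − x_{i+1}·y_i), indices taken mod 5.
Cross-terms: -169, -81, -2, -12, -180  ⇒  Σ = -444
Area = |Σ|/2 = 222.
Hole:
Cross-terms: 8, -4, -8, 16, 8  ⇒  Σ = 20
Area = |Σ|/2 = 10.
Net area = 222 − 10 = 212.

212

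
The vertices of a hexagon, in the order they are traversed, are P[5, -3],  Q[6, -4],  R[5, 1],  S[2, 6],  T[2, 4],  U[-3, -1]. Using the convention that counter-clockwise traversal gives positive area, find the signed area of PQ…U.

Apply the shoelace (surveyor's) formula: 2A = Σ (x_i·y_{i+1} − x_{i+1}·y_i), indices taken mod 6.
Cross-terms: -2, 26, 28, -4, 10, 14  ⇒  Σ = 72
Signed area = Σ/2 = 36 (positive ⇒ counter-clockwise traversal).

36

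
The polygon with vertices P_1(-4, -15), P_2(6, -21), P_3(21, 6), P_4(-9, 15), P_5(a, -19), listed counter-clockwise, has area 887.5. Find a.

The doubled signed area Σ (x_i y_{i+1} − x_{i+1} y_i) is linear in a.
With a=0 it equals 1115; the coefficient of a is -30 (from the two edges through P_5).
So -30·a + 1115 = 2·887.5 = 1775 ⇒ a = -22.

-22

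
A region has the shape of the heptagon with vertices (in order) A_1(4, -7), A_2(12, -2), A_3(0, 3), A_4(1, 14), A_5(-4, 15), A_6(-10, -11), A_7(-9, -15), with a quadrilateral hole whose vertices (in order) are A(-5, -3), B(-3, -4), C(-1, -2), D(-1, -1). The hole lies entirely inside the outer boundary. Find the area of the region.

269

Outer boundary:
Apply the shoelace formula: 2A = Σ (x_i·y_{i+1} − x_{i+1}·y_i), indices taken mod 7.
Σ = (76) + (36) + (-3) + (71) + (194) + (51) + (123) = 548
Area = |Σ|/2 = 274.
Hole:
Σ = (11) + (2) + (-1) + (-2) = 10
Area = |Σ|/2 = 5.
Net area = 274 − 5 = 269.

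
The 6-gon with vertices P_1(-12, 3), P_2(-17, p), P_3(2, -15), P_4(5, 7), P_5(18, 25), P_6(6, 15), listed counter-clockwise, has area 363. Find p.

-1

The doubled signed area Σ (x_i y_{i+1} − x_{i+1} y_i) is linear in p.
With p=0 it equals 712; the coefficient of p is -14 (from the two edges through P_2).
So -14·p + 712 = 2·363 = 726 ⇒ p = -1.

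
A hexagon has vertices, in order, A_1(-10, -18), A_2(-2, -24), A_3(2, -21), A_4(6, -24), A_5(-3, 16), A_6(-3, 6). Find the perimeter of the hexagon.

96

|A_1A_2| = √((8)² + (-6)²) = √100 = 10
|A_2A_3| = √((4)² + (3)²) = √25 = 5
|A_3A_4| = √((4)² + (-3)²) = √25 = 5
|A_4A_5| = √((-9)² + (40)²) = √1681 = 41
|A_5A_6| = √((0)² + (-10)²) = √100 = 10
|A_6A_1| = √((-7)² + (-24)²) = √625 = 25
Perimeter = 10 + 5 + 5 + 41 + 10 + 25 = 96.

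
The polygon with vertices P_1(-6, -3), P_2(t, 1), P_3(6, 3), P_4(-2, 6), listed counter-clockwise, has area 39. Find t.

The doubled signed area Σ (x_i y_{i+1} − x_{i+1} y_i) is linear in t.
With t=0 it equals 72; the coefficient of t is 6 (from the two edges through P_2).
So 6·t + 72 = 2·39 = 78 ⇒ t = 1.

1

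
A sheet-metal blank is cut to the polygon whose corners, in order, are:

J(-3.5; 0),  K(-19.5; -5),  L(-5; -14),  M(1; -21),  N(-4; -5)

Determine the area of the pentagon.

139

Apply the surveyor's formula: 2A = Σ (x_i·y_{i+1} − x_{i+1}·y_i), indices taken mod 5.
Σ = (17.5) + (248) + (119) + (-89) + (-17.5) = 278
Area = |Σ|/2 = 139.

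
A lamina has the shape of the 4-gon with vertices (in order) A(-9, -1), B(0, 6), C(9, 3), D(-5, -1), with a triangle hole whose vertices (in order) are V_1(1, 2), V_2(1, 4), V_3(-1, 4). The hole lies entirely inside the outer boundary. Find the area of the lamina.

Outer boundary:
Apply the shoelace (surveyor's) formula: 2A = Σ (x_i·y_{i+1} − x_{i+1}·y_i), indices taken mod 4.
A→B: (-9)(6) − (0)(-1) = -54
B→C: (0)(3) − (9)(6) = -54
C→D: (9)(-1) − (-5)(3) = 6
D→A: (-5)(-1) − (-9)(-1) = -4
Σ = -106
Area = |Σ|/2 = 53.
Hole:
Apply Gauss's area formula: 2A = Σ (x_i·y_{i+1} − x_{i+1}·y_i), indices taken mod 3.
Σ = (2) + (8) + (-6) = 4
Area = |Σ|/2 = 2.
Net area = 53 − 2 = 51.

51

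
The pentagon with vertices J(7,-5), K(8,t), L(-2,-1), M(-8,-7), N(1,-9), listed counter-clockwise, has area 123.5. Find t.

The doubled signed area Σ (x_i y_{i+1} − x_{i+1} y_i) is linear in t.
With t=0 it equals 175; the coefficient of t is 9 (from the two edges through K).
So 9·t + 175 = 2·123.5 = 247 ⇒ t = 8.

8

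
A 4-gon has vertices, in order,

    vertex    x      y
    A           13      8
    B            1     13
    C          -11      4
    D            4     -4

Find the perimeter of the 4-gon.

|AB| = √((-12)² + (5)²) = √169 = 13
|BC| = √((-12)² + (-9)²) = √225 = 15
|CD| = √((15)² + (-8)²) = √289 = 17
|DA| = √((9)² + (12)²) = √225 = 15
Perimeter = 13 + 15 + 17 + 15 = 60.

60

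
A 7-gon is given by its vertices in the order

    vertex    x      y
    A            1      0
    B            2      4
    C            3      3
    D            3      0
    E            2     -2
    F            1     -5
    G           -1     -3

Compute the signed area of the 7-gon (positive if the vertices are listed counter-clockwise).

-15

A→B: (1)(4) − (2)(0) = 4
B→C: (2)(3) − (3)(4) = -6
C→D: (3)(0) − (3)(3) = -9
D→E: (3)(-2) − (2)(0) = -6
E→F: (2)(-5) − (1)(-2) = -8
F→G: (1)(-3) − (-1)(-5) = -8
G→A: (-1)(0) − (1)(-3) = 3
Σ = -30
Signed area = Σ/2 = -15 (negative ⇒ clockwise traversal).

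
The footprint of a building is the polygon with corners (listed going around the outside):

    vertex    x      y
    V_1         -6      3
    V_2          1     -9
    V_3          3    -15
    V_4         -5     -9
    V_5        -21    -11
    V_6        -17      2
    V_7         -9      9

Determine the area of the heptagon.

255

Cross-terms: 51, 12, -102, -134, -229, -135, 27  ⇒  Σ = -510
Area = |Σ|/2 = 255.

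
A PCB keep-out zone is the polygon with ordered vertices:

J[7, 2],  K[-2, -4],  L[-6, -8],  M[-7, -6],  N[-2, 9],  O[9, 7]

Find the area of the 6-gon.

126.5

Apply the shoelace (surveyor's) formula: 2A = Σ (x_i·y_{i+1} − x_{i+1}·y_i), indices taken mod 6.
Cross-terms: -24, -8, -20, -75, -95, -31  ⇒  Σ = -253
Area = |Σ|/2 = 126.5.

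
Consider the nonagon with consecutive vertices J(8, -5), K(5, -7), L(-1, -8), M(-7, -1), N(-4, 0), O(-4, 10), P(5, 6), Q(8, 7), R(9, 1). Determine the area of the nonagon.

Apply the shoelace formula: 2A = Σ (x_i·y_{i+1} − x_{i+1}·y_i), indices taken mod 9.
J→K: (8)(-7) − (5)(-5) = -31
K→L: (5)(-8) − (-1)(-7) = -47
L→M: (-1)(-1) − (-7)(-8) = -55
M→N: (-7)(0) − (-4)(-1) = -4
N→O: (-4)(10) − (-4)(0) = -40
O→P: (-4)(6) − (5)(10) = -74
P→Q: (5)(7) − (8)(6) = -13
Q→R: (8)(1) − (9)(7) = -55
R→J: (9)(-5) − (8)(1) = -53
Σ = -372
Area = |Σ|/2 = 186.

186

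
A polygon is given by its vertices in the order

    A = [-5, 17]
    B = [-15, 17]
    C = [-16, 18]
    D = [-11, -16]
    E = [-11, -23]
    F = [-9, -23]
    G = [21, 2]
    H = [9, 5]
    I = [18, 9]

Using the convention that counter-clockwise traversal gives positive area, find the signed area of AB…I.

821.5

Σ = (170) + (2) + (454) + (77) + (46) + (465) + (87) + (-9) + (351) = 1643
Signed area = Σ/2 = 821.5 (positive ⇒ counter-clockwise traversal).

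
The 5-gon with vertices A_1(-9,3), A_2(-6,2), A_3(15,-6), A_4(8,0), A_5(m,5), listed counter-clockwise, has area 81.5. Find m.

8

Write out the shoelace sum; only the two edges meeting at A_5 involve m:
2·Area = [(8·5 − m·0) + (m·3 − (-9)·5)] + 54
       = 3·m + 139 = 163
⇒ m = 8.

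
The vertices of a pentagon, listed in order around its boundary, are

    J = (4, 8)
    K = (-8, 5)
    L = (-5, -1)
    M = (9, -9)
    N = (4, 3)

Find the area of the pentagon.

Σ = (84) + (33) + (54) + (63) + (20) = 254
Area = |Σ|/2 = 127.

127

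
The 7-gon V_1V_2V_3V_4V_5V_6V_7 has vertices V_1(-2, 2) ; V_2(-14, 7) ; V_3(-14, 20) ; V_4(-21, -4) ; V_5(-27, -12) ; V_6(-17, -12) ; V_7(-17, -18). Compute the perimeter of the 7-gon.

102

|V_1V_2| = √((-12)² + (5)²) = √169 = 13
|V_2V_3| = √((0)² + (13)²) = √169 = 13
|V_3V_4| = √((-7)² + (-24)²) = √625 = 25
|V_4V_5| = √((-6)² + (-8)²) = √100 = 10
|V_5V_6| = √((10)² + (0)²) = √100 = 10
|V_6V_7| = √((0)² + (-6)²) = √36 = 6
|V_7V_1| = √((15)² + (20)²) = √625 = 25
Perimeter = 13 + 13 + 25 + 10 + 10 + 6 + 25 = 102.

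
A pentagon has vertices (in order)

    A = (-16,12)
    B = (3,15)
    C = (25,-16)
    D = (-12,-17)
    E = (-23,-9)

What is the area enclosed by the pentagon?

Apply the shoelace formula: 2A = Σ (x_i·y_{i+1} − x_{i+1}·y_i), indices taken mod 5.
Σ = (-276) + (-423) + (-617) + (-283) + (-420) = -2019
Area = |Σ|/2 = 1009.5.

1009.5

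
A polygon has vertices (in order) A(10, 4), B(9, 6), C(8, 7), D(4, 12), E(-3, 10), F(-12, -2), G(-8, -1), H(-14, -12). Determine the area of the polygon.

225.5

Cross-terms: 24, 15, 68, 76, 126, -4, 82, 64  ⇒  Σ = 451
Area = |Σ|/2 = 225.5.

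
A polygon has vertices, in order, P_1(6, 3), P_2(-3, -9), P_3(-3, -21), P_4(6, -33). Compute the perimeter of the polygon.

|P_1P_2| = √((-9)² + (-12)²) = √225 = 15
|P_2P_3| = √((0)² + (-12)²) = √144 = 12
|P_3P_4| = √((9)² + (-12)²) = √225 = 15
|P_4P_1| = √((0)² + (36)²) = √1296 = 36
Perimeter = 15 + 12 + 15 + 36 = 78.

78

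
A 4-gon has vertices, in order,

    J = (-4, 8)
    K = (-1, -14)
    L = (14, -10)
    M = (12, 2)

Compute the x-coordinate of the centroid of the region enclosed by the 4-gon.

391/87

Apply the shoelace (surveyor's) formula. First the cross-terms c_i = x_i·y_{i+1} − x_{i+1}·y_i:
  64, 206, 148, 104  ⇒  2A = 522, A = 261.
Then Σ (x_i + x_{i+1})·c_i = 7038, so x̄ = 7038 / (6·261) = 391/87.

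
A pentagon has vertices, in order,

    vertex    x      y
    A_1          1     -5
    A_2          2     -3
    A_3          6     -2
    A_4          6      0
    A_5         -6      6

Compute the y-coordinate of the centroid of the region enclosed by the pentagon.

Apply Gauss's area formula. First the cross-terms c_i = x_i·y_{i+1} − x_{i+1}·y_i:
  7, 14, 12, 36, 24  ⇒  2A = 93, A = 46.5.
Then Σ (y_i + y_{i+1})·c_i = 90, so ȳ = 90 / (6·46.5) = 10/31.

10/31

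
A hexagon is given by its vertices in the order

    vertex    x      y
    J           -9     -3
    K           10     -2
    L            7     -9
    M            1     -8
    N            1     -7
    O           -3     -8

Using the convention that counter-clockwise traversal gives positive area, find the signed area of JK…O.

-83

Apply the shoelace formula: 2A = Σ (x_i·y_{i+1} − x_{i+1}·y_i), indices taken mod 6.
Σ = (48) + (-76) + (-47) + (1) + (-29) + (-63) = -166
Signed area = Σ/2 = -83 (negative ⇒ clockwise traversal).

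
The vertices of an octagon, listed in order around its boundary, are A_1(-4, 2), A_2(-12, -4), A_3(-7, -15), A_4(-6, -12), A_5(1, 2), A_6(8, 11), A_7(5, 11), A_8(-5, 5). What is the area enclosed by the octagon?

152

Apply the shoelace formula: 2A = Σ (x_i·y_{i+1} − x_{i+1}·y_i), indices taken mod 8.
Σ = (40) + (152) + (-6) + (0) + (-5) + (33) + (80) + (10) = 304
Area = |Σ|/2 = 152.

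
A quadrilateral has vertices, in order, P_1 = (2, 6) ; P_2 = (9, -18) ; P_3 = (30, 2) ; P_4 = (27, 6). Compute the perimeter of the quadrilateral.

84

|P_1P_2| = √((7)² + (-24)²) = √625 = 25
|P_2P_3| = √((21)² + (20)²) = √841 = 29
|P_3P_4| = √((-3)² + (4)²) = √25 = 5
|P_4P_1| = √((-25)² + (0)²) = √625 = 25
Perimeter = 25 + 29 + 5 + 25 = 84.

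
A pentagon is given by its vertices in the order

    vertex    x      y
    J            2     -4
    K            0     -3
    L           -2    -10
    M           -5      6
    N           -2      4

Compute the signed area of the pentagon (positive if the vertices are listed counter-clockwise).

Cross-terms: -6, -6, -62, -8, 0  ⇒  Σ = -82
Signed area = Σ/2 = -41 (negative ⇒ clockwise traversal).

-41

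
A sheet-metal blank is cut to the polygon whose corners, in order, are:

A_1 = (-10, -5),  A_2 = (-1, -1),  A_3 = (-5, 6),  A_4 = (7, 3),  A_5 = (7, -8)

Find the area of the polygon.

Apply Gauss's area formula: 2A = Σ (x_i·y_{i+1} − x_{i+1}·y_i), indices taken mod 5.
A_1→A_2: (-10)(-1) − (-1)(-5) = 5
A_2→A_3: (-1)(6) − (-5)(-1) = -11
A_3→A_4: (-5)(3) − (7)(6) = -57
A_4→A_5: (7)(-8) − (7)(3) = -77
A_5→A_1: (7)(-5) − (-10)(-8) = -115
Σ = -255
Area = |Σ|/2 = 127.5.

127.5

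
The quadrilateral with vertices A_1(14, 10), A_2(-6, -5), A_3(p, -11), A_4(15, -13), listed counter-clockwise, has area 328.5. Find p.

The doubled signed area Σ (x_i y_{i+1} − x_{i+1} y_i) is linear in p.
With p=0 it equals 553; the coefficient of p is -8 (from the two edges through A_3).
So -8·p + 553 = 2·328.5 = 657 ⇒ p = -13.

-13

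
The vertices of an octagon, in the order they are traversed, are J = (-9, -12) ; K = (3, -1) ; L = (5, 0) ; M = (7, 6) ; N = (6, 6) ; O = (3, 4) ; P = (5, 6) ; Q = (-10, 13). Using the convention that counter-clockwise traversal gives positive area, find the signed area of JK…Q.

226

Σ = (45) + (5) + (30) + (6) + (6) + (-2) + (125) + (237) = 452
Signed area = Σ/2 = 226 (positive ⇒ counter-clockwise traversal).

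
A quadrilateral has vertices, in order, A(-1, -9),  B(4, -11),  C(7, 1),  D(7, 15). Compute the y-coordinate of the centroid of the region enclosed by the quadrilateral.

-235/267

Apply the shoelace formula. First the cross-terms c_i = x_i·y_{i+1} − x_{i+1}·y_i:
  47, 81, 98, -48  ⇒  2A = 178, A = 89.
Then Σ (y_i + y_{i+1})·c_i = -470, so ȳ = -470 / (6·89) = -235/267.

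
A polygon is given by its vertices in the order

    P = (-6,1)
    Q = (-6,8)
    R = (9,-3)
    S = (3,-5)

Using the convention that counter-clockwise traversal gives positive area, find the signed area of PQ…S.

-79.5

Cross-terms: -42, -54, -36, -27  ⇒  Σ = -159
Signed area = Σ/2 = -79.5 (negative ⇒ clockwise traversal).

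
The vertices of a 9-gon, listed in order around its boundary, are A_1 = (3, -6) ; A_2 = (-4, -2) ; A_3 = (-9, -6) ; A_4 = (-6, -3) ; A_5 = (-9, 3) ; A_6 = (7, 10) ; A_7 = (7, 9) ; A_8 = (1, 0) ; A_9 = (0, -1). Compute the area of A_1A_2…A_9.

101.5

A_1→A_2: (3)(-2) − (-4)(-6) = -30
A_2→A_3: (-4)(-6) − (-9)(-2) = 6
A_3→A_4: (-9)(-3) − (-6)(-6) = -9
A_4→A_5: (-6)(3) − (-9)(-3) = -45
A_5→A_6: (-9)(10) − (7)(3) = -111
A_6→A_7: (7)(9) − (7)(10) = -7
A_7→A_8: (7)(0) − (1)(9) = -9
A_8→A_9: (1)(-1) − (0)(0) = -1
A_9→A_1: (0)(-6) − (3)(-1) = 3
Σ = -203
Area = |Σ|/2 = 101.5.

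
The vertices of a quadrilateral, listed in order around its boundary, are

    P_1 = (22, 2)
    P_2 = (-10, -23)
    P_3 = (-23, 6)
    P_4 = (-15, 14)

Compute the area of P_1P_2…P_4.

822.5

Apply Gauss's area formula: 2A = Σ (x_i·y_{i+1} − x_{i+1}·y_i), indices taken mod 4.
Σ = (-486) + (-589) + (-232) + (-338) = -1645
Area = |Σ|/2 = 822.5.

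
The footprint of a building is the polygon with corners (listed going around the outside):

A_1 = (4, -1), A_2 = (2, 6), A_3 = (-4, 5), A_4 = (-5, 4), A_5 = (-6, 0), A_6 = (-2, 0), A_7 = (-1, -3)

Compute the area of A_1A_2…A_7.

56

Apply the shoelace (surveyor's) formula: 2A = Σ (x_i·y_{i+1} − x_{i+1}·y_i), indices taken mod 7.
A_1→A_2: (4)(6) − (2)(-1) = 26
A_2→A_3: (2)(5) − (-4)(6) = 34
A_3→A_4: (-4)(4) − (-5)(5) = 9
A_4→A_5: (-5)(0) − (-6)(4) = 24
A_5→A_6: (-6)(0) − (-2)(0) = 0
A_6→A_7: (-2)(-3) − (-1)(0) = 6
A_7→A_1: (-1)(-1) − (4)(-3) = 13
Σ = 112
Area = |Σ|/2 = 56.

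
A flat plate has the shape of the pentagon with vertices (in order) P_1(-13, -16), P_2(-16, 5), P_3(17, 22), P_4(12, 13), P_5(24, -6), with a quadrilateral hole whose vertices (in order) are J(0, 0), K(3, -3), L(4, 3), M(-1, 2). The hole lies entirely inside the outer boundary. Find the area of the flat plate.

807.5

Outer boundary:
Apply the shoelace (surveyor's) formula: 2A = Σ (x_i·y_{i+1} − x_{i+1}·y_i), indices taken mod 5.
Σ = (-321) + (-437) + (-43) + (-384) + (-462) = -1647
Area = |Σ|/2 = 823.5.
Hole:
Apply the shoelace (surveyor's) formula: 2A = Σ (x_i·y_{i+1} − x_{i+1}·y_i), indices taken mod 4.
J→K: (0)(-3) − (3)(0) = 0
K→L: (3)(3) − (4)(-3) = 21
L→M: (4)(2) − (-1)(3) = 11
M→J: (-1)(0) − (0)(2) = 0
Σ = 32
Area = |Σ|/2 = 16.
Net area = 823.5 − 16 = 807.5.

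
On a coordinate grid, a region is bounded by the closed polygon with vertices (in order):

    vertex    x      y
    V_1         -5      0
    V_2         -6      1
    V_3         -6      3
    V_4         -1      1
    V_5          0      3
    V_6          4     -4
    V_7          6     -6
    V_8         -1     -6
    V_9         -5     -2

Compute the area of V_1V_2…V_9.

Σ = (-5) + (-12) + (-3) + (-3) + (-12) + (0) + (-42) + (-28) + (-10) = -115
Area = |Σ|/2 = 57.5.

57.5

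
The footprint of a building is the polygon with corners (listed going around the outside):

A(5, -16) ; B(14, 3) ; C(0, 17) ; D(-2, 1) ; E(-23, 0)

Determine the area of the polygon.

451

Apply the shoelace (surveyor's) formula: 2A = Σ (x_i·y_{i+1} − x_{i+1}·y_i), indices taken mod 5.
Σ = (239) + (238) + (34) + (23) + (368) = 902
Area = |Σ|/2 = 451.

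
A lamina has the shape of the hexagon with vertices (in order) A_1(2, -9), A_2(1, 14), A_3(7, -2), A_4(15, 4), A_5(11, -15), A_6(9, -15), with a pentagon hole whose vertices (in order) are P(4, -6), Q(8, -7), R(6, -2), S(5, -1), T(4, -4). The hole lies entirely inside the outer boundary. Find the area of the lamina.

164.5

Outer boundary:
Σ = (37) + (-100) + (58) + (-269) + (-30) + (-51) = -355
Area = |Σ|/2 = 177.5.
Hole:
Apply the surveyor's formula: 2A = Σ (x_i·y_{i+1} − x_{i+1}·y_i), indices taken mod 5.
P→Q: (4)(-7) − (8)(-6) = 20
Q→R: (8)(-2) − (6)(-7) = 26
R→S: (6)(-1) − (5)(-2) = 4
S→T: (5)(-4) − (4)(-1) = -16
T→P: (4)(-6) − (4)(-4) = -8
Σ = 26
Area = |Σ|/2 = 13.
Net area = 177.5 − 13 = 164.5.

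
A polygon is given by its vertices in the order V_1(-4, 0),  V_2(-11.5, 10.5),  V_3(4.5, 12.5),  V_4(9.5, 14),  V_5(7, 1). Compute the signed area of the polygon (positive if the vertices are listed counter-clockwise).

-186.625

Σ = (-42) + (-191) + (-55.75) + (-88.5) + (4) = -373.25
Signed area = Σ/2 = -186.625 (negative ⇒ clockwise traversal).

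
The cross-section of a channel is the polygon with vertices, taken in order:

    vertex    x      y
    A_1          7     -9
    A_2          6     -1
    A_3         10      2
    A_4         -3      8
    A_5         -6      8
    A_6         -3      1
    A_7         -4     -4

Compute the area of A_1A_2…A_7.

Σ = (47) + (22) + (86) + (24) + (18) + (16) + (64) = 277
Area = |Σ|/2 = 138.5.

138.5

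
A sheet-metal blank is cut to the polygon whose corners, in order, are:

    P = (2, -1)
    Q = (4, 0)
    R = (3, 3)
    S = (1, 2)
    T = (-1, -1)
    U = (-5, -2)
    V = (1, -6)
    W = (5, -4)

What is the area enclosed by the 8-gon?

Apply the shoelace (surveyor's) formula: 2A = Σ (x_i·y_{i+1} − x_{i+1}·y_i), indices taken mod 8.
Σ = (4) + (12) + (3) + (1) + (-3) + (32) + (26) + (3) = 78
Area = |Σ|/2 = 39.

39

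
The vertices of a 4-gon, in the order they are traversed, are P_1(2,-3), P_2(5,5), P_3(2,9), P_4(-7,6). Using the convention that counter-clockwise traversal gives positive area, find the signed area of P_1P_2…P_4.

72

Apply Gauss's area formula: 2A = Σ (x_i·y_{i+1} − x_{i+1}·y_i), indices taken mod 4.
Cross-terms: 25, 35, 75, 9  ⇒  Σ = 144
Signed area = Σ/2 = 72 (positive ⇒ counter-clockwise traversal).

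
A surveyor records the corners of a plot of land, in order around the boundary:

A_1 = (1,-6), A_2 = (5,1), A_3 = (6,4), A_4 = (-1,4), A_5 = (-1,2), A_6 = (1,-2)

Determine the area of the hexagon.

35.5

Apply the shoelace formula: 2A = Σ (x_i·y_{i+1} − x_{i+1}·y_i), indices taken mod 6.
Σ = (31) + (14) + (28) + (2) + (0) + (-4) = 71
Area = |Σ|/2 = 35.5.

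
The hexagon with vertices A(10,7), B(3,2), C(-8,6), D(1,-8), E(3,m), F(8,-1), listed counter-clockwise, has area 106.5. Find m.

-5

Write out the shoelace sum; only the two edges meeting at E involve m:
2·Area = [(1·m − 3·(-8)) + (3·(-1) − 8·m)] + 157
       = -7·m + 178 = 213
⇒ m = -5.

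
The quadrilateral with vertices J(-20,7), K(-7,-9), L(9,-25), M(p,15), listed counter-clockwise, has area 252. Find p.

Write out the shoelace sum; only the two edges meeting at M involve p:
2·Area = [(9·15 − p·(-25)) + (p·7 − (-20)·15)] + 485
       = 32·p + 920 = 504
⇒ p = -13.

-13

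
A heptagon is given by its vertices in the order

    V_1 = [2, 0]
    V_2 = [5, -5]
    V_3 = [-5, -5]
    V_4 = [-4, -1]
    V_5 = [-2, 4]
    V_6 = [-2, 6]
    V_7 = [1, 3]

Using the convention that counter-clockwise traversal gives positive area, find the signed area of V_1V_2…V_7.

Apply the shoelace (surveyor's) formula: 2A = Σ (x_i·y_{i+1} − x_{i+1}·y_i), indices taken mod 7.
V_1→V_2: (2)(-5) − (5)(0) = -10
V_2→V_3: (5)(-5) − (-5)(-5) = -50
V_3→V_4: (-5)(-1) − (-4)(-5) = -15
V_4→V_5: (-4)(4) − (-2)(-1) = -18
V_5→V_6: (-2)(6) − (-2)(4) = -4
V_6→V_7: (-2)(3) − (1)(6) = -12
V_7→V_1: (1)(0) − (2)(3) = -6
Σ = -115
Signed area = Σ/2 = -57.5 (negative ⇒ clockwise traversal).

-57.5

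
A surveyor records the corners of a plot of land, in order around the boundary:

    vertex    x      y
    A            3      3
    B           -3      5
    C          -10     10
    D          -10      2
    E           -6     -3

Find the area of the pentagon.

78.5

Apply Gauss's area formula: 2A = Σ (x_i·y_{i+1} − x_{i+1}·y_i), indices taken mod 5.
Cross-terms: 24, 20, 80, 42, -9  ⇒  Σ = 157
Area = |Σ|/2 = 78.5.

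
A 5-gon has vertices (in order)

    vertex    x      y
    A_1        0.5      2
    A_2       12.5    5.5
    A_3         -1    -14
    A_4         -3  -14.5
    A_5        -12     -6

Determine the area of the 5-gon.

198.125

Apply the surveyor's formula: 2A = Σ (x_i·y_{i+1} − x_{i+1}·y_i), indices taken mod 5.
Σ = (-22.25) + (-169.5) + (-27.5) + (-156) + (-21) = -396.25
Area = |Σ|/2 = 198.125.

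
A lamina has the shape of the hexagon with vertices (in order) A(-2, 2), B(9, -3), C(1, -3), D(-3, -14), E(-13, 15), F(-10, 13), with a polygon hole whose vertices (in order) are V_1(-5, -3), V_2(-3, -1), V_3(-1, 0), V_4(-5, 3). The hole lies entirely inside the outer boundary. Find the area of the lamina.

Outer boundary:
A→B: (-2)(-3) − (9)(2) = -12
B→C: (9)(-3) − (1)(-3) = -24
C→D: (1)(-14) − (-3)(-3) = -23
D→E: (-3)(15) − (-13)(-14) = -227
E→F: (-13)(13) − (-10)(15) = -19
F→A: (-10)(2) − (-2)(13) = 6
Σ = -299
Area = |Σ|/2 = 149.5.
Hole:
Apply the shoelace formula: 2A = Σ (x_i·y_{i+1} − x_{i+1}·y_i), indices taken mod 4.
Σ = (-4) + (-1) + (-3) + (30) = 22
Area = |Σ|/2 = 11.
Net area = 149.5 − 11 = 138.5.

138.5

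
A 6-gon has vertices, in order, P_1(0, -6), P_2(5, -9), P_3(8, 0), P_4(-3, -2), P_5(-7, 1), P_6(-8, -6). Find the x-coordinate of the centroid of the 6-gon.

Apply the shoelace formula. First the cross-terms c_i = x_i·y_{i+1} − x_{i+1}·y_i:
  30, 72, -16, -17, 50, 48  ⇒  2A = 167, A = 83.5.
Then Σ (x_i + x_{i+1})·c_i = 42, so x̄ = 42 / (6·83.5) = 14/167.

14/167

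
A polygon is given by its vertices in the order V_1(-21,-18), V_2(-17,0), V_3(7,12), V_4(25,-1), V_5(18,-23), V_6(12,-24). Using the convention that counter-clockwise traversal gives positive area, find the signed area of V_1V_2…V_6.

-1125

Σ = (-306) + (-204) + (-307) + (-557) + (-156) + (-720) = -2250
Signed area = Σ/2 = -1125 (negative ⇒ clockwise traversal).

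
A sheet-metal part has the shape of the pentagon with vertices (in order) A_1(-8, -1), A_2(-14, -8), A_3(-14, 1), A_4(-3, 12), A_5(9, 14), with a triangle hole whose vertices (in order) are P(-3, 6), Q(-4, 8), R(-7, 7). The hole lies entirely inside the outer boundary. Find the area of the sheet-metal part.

Outer boundary:
A_1→A_2: (-8)(-8) − (-14)(-1) = 50
A_2→A_3: (-14)(1) − (-14)(-8) = -126
A_3→A_4: (-14)(12) − (-3)(1) = -165
A_4→A_5: (-3)(14) − (9)(12) = -150
A_5→A_1: (9)(-1) − (-8)(14) = 103
Σ = -288
Area = |Σ|/2 = 144.
Hole:
P→Q: (-3)(8) − (-4)(6) = 0
Q→R: (-4)(7) − (-7)(8) = 28
R→P: (-7)(6) − (-3)(7) = -21
Σ = 7
Area = |Σ|/2 = 3.5.
Net area = 144 − 3.5 = 140.5.

140.5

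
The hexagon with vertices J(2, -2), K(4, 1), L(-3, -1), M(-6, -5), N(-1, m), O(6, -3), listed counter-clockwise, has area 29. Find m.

-4

The doubled signed area Σ (x_i y_{i+1} − x_{i+1} y_i) is linear in m.
With m=0 it equals 10; the coefficient of m is -12 (from the two edges through N).
So -12·m + 10 = 2·29 = 58 ⇒ m = -4.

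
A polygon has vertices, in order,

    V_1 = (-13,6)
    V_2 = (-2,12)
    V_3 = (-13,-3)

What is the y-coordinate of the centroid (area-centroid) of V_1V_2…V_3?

5

Apply the shoelace (surveyor's) formula. First the cross-terms c_i = x_i·y_{i+1} − x_{i+1}·y_i:
  -144, 162, -117  ⇒  2A = -99, A = -49.5.
Then Σ (y_i + y_{i+1})·c_i = -1485, so ȳ = -1485 / (6·(-49.5)) = 5.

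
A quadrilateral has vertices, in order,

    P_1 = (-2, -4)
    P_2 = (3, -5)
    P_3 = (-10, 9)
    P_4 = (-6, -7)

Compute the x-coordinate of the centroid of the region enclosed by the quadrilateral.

-33/7

Apply the shoelace formula. First the cross-terms c_i = x_i·y_{i+1} − x_{i+1}·y_i:
  22, -23, 124, 10  ⇒  2A = 133, A = 66.5.
Then Σ (x_i + x_{i+1})·c_i = -1881, so x̄ = -1881 / (6·66.5) = -33/7.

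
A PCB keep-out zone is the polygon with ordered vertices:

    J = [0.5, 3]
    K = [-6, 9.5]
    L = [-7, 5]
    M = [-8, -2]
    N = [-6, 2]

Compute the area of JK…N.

33.125

Σ = (22.75) + (36.5) + (54) + (-28) + (-19) = 66.25
Area = |Σ|/2 = 33.125.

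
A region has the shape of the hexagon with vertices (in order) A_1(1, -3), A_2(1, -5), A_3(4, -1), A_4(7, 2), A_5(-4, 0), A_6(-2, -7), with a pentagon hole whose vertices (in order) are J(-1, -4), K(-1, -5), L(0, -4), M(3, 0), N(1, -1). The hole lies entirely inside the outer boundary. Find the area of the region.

36

Outer boundary:
Apply Gauss's area formula: 2A = Σ (x_i·y_{i+1} − x_{i+1}·y_i), indices taken mod 6.
Σ = (-2) + (19) + (15) + (8) + (28) + (13) = 81
Area = |Σ|/2 = 40.5.
Hole:
Cross-terms: 1, 4, 12, -3, -5  ⇒  Σ = 9
Area = |Σ|/2 = 4.5.
Net area = 40.5 − 4.5 = 36.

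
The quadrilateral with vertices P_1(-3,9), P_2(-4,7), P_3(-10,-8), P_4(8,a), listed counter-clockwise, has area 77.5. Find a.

14

The doubled signed area Σ (x_i y_{i+1} − x_{i+1} y_i) is linear in a.
With a=0 it equals 253; the coefficient of a is -7 (from the two edges through P_4).
So -7·a + 253 = 2·77.5 = 155 ⇒ a = 14.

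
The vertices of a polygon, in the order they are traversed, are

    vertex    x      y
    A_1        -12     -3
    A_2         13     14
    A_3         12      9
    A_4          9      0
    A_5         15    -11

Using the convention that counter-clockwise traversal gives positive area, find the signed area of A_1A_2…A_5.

-268.5

Apply the shoelace (surveyor's) formula: 2A = Σ (x_i·y_{i+1} − x_{i+1}·y_i), indices taken mod 5.
Σ = (-129) + (-51) + (-81) + (-99) + (-177) = -537
Signed area = Σ/2 = -268.5 (negative ⇒ clockwise traversal).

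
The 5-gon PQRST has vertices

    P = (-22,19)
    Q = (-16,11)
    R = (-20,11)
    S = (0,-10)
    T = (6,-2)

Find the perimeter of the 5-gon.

88

|PQ| = √((6)² + (-8)²) = √100 = 10
|QR| = √((-4)² + (0)²) = √16 = 4
|RS| = √((20)² + (-21)²) = √841 = 29
|ST| = √((6)² + (8)²) = √100 = 10
|TP| = √((-28)² + (21)²) = √1225 = 35
Perimeter = 10 + 4 + 29 + 10 + 35 = 88.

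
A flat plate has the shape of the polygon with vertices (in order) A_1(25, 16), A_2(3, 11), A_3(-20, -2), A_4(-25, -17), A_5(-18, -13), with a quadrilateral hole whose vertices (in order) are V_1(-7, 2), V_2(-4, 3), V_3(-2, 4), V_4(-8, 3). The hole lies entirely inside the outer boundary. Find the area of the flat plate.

389.5

Outer boundary:
Apply the shoelace formula: 2A = Σ (x_i·y_{i+1} − x_{i+1}·y_i), indices taken mod 5.
A_1→A_2: (25)(11) − (3)(16) = 227
A_2→A_3: (3)(-2) − (-20)(11) = 214
A_3→A_4: (-20)(-17) − (-25)(-2) = 290
A_4→A_5: (-25)(-13) − (-18)(-17) = 19
A_5→A_1: (-18)(16) − (25)(-13) = 37
Σ = 787
Area = |Σ|/2 = 393.5.
Hole:
Cross-terms: -13, -10, 26, 5  ⇒  Σ = 8
Area = |Σ|/2 = 4.
Net area = 393.5 − 4 = 389.5.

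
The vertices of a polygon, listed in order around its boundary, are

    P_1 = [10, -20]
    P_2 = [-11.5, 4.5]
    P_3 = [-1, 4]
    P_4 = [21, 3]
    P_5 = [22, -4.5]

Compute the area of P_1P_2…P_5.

434.5

Apply the shoelace (surveyor's) formula: 2A = Σ (x_i·y_{i+1} − x_{i+1}·y_i), indices taken mod 5.
Σ = (-185) + (-41.5) + (-87) + (-160.5) + (-395) = -869
Area = |Σ|/2 = 434.5.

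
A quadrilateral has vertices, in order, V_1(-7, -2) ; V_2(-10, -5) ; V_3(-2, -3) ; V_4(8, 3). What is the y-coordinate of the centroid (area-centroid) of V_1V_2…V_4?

Apply the shoelace formula. First the cross-terms c_i = x_i·y_{i+1} − x_{i+1}·y_i:
  15, 20, 18, 5  ⇒  2A = 58, A = 29.
Then Σ (y_i + y_{i+1})·c_i = -260, so ȳ = -260 / (6·29) = -130/87.

-130/87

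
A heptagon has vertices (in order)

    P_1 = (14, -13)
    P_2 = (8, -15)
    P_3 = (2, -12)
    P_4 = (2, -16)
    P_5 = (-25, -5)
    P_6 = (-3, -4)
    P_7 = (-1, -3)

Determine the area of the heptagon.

222.5

P_1→P_2: (14)(-15) − (8)(-13) = -106
P_2→P_3: (8)(-12) − (2)(-15) = -66
P_3→P_4: (2)(-16) − (2)(-12) = -8
P_4→P_5: (2)(-5) − (-25)(-16) = -410
P_5→P_6: (-25)(-4) − (-3)(-5) = 85
P_6→P_7: (-3)(-3) − (-1)(-4) = 5
P_7→P_1: (-1)(-13) − (14)(-3) = 55
Σ = -445
Area = |Σ|/2 = 222.5.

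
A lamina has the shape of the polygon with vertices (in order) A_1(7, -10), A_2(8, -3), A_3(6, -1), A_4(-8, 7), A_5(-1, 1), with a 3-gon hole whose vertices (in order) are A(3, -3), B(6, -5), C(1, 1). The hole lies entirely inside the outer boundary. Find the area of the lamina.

Outer boundary:
A_1→A_2: (7)(-3) − (8)(-10) = 59
A_2→A_3: (8)(-1) − (6)(-3) = 10
A_3→A_4: (6)(7) − (-8)(-1) = 34
A_4→A_5: (-8)(1) − (-1)(7) = -1
A_5→A_1: (-1)(-10) − (7)(1) = 3
Σ = 105
Area = |Σ|/2 = 52.5.
Hole:
Apply the shoelace formula: 2A = Σ (x_i·y_{i+1} − x_{i+1}·y_i), indices taken mod 3.
Σ = (3) + (11) + (-6) = 8
Area = |Σ|/2 = 4.
Net area = 52.5 − 4 = 48.5.

48.5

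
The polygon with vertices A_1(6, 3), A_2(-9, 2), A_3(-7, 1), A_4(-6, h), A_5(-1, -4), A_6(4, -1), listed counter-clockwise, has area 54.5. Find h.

The doubled signed area Σ (x_i y_{i+1} − x_{i+1} y_i) is linear in h.
With h=0 it equals 109; the coefficient of h is -6 (from the two edges through A_4).
So -6·h + 109 = 2·54.5 = 109 ⇒ h = 0.

0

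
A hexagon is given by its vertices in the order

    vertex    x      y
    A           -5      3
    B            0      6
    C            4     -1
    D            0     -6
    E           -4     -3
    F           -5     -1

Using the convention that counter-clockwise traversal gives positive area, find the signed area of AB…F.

-66.5

Apply the shoelace (surveyor's) formula: 2A = Σ (x_i·y_{i+1} − x_{i+1}·y_i), indices taken mod 6.
Σ = (-30) + (-24) + (-24) + (-24) + (-11) + (-20) = -133
Signed area = Σ/2 = -66.5 (negative ⇒ clockwise traversal).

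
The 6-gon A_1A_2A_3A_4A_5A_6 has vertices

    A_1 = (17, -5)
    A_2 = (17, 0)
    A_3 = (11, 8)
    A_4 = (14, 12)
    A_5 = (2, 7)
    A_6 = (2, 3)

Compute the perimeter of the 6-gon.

|A_1A_2| = √((0)² + (5)²) = √25 = 5
|A_2A_3| = √((-6)² + (8)²) = √100 = 10
|A_3A_4| = √((3)² + (4)²) = √25 = 5
|A_4A_5| = √((-12)² + (-5)²) = √169 = 13
|A_5A_6| = √((0)² + (-4)²) = √16 = 4
|A_6A_1| = √((15)² + (-8)²) = √289 = 17
Perimeter = 5 + 10 + 5 + 13 + 4 + 17 = 54.

54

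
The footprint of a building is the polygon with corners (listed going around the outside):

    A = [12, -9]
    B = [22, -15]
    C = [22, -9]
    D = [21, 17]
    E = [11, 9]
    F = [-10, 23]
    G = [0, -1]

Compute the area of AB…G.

540

Apply the surveyor's formula: 2A = Σ (x_i·y_{i+1} − x_{i+1}·y_i), indices taken mod 7.
Σ = (18) + (132) + (563) + (2) + (343) + (10) + (12) = 1080
Area = |Σ|/2 = 540.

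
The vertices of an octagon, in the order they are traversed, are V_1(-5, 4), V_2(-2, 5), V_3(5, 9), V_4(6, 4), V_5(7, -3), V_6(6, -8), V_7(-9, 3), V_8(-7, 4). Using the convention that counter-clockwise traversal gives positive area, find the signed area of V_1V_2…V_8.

Σ = (-17) + (-43) + (-34) + (-46) + (-38) + (-54) + (-15) + (-8) = -255
Signed area = Σ/2 = -127.5 (negative ⇒ clockwise traversal).

-127.5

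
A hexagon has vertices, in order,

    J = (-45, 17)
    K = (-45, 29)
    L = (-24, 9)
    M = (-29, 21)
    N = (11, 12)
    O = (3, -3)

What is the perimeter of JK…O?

164

|JK| = √((0)² + (12)²) = √144 = 12
|KL| = √((21)² + (-20)²) = √841 = 29
|LM| = √((-5)² + (12)²) = √169 = 13
|MN| = √((40)² + (-9)²) = √1681 = 41
|NO| = √((-8)² + (-15)²) = √289 = 17
|OJ| = √((-48)² + (20)²) = √2704 = 52
Perimeter = 12 + 29 + 13 + 41 + 17 + 52 = 164.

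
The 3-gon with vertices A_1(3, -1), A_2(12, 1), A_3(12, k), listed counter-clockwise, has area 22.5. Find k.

Write out the shoelace sum; only the two edges meeting at A_3 involve k:
2·Area = [(12·k − 12·1) + (12·(-1) − 3·k)] + 15
       = 9·k + -9 = 45
⇒ k = 6.

6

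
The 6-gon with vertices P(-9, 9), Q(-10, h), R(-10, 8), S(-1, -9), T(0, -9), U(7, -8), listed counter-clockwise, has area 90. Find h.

Write out the shoelace sum; only the two edges meeting at Q involve h:
2·Area = [((-9)·h − (-10)·9) + ((-10)·8 − (-10)·h)] + 161
       = 1·h + 171 = 180
⇒ h = 9.

9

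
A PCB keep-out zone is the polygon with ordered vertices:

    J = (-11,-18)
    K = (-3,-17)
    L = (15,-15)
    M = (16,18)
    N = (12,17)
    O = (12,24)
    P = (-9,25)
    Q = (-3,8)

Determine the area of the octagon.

872

Apply the surveyor's formula: 2A = Σ (x_i·y_{i+1} − x_{i+1}·y_i), indices taken mod 8.
Cross-terms: 133, 300, 510, 56, 84, 516, 3, 142  ⇒  Σ = 1744
Area = |Σ|/2 = 872.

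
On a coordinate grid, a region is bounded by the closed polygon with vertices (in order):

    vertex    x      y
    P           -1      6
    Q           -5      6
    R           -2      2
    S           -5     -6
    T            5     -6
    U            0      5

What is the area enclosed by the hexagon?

Σ = (24) + (2) + (22) + (60) + (25) + (5) = 138
Area = |Σ|/2 = 69.

69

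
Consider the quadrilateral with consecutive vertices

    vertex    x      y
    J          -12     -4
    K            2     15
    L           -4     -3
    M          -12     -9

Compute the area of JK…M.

Apply the shoelace (surveyor's) formula: 2A = Σ (x_i·y_{i+1} − x_{i+1}·y_i), indices taken mod 4.
Cross-terms: -172, 54, 0, -60  ⇒  Σ = -178
Area = |Σ|/2 = 89.

89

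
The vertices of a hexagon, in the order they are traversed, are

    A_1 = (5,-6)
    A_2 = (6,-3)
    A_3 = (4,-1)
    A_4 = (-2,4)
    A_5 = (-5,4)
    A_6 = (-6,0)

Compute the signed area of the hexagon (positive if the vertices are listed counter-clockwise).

Apply Gauss's area formula: 2A = Σ (x_i·y_{i+1} − x_{i+1}·y_i), indices taken mod 6.
Σ = (21) + (6) + (14) + (12) + (24) + (36) = 113
Signed area = Σ/2 = 56.5 (positive ⇒ counter-clockwise traversal).

56.5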